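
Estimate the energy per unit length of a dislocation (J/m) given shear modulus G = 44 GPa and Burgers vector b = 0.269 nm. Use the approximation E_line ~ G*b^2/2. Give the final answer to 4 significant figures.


E = G*b^2/2
b = 0.269 nm = 2.69e-10 m
G = 44 GPa = 4.4e+10 Pa
E = 0.5 * 4.4e+10 * (2.69e-10)^2
E = 1.592e-09 J/m


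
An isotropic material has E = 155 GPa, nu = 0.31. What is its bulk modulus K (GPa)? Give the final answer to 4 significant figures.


K = E / (3*(1-2*nu))
K = 155 / (3*(1-2*0.31))
K = 136 GPa


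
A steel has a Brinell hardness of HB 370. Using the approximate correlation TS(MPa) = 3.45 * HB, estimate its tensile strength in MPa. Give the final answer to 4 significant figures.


TS (MPa) = 3.45 * HB
TS = 3.45 * 370
TS = 1277 MPa


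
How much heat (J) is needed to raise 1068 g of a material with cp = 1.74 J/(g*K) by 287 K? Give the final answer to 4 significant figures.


Q = m * cp * dT
Q = 1068 * 1.74 * 287
Q = 533300 J


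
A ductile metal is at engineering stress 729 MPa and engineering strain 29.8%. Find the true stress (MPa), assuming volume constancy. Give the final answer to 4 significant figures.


sigma_true = sigma_eng * (1 + epsilon_eng)
sigma_true = 729 * (1 + 0.298)
sigma_true = 946.2 MPa


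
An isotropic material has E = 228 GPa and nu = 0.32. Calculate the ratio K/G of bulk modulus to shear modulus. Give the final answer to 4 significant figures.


G = E / (2*(1+nu))
G = 228 / (2*(1+0.32)) = 86.3636 GPa
K = E / (3*(1-2*nu))
K = 228 / (3*(1-2*0.32)) = 211.111 GPa
K/G = 211.111 / 86.3636 = 2.444


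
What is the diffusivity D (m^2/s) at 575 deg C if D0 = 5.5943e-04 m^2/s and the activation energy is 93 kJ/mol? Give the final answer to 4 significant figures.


D = D0 * exp(-Qd / (R*T))
T = 848.15 K
D = 5.5943e-04 * exp(-93e3 / (8.314 * 848.15))
D = 1.047e-09 m^2/s


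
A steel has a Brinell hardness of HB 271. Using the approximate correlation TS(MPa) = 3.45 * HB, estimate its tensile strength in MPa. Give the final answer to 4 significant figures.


TS (MPa) = 3.45 * HB
TS = 3.45 * 271
TS = 935 MPa


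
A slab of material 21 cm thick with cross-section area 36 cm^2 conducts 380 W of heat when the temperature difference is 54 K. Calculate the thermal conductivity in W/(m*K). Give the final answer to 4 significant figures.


k = Q*L / (A*dT)
L = 0.21 m, A = 3.6e-03 m^2
k = 380 * 0.21 / (3.6e-03 * 54)
k = 410.5 W/(m*K)


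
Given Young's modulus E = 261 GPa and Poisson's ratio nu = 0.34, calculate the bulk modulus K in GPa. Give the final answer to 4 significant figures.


K = E / (3*(1-2*nu))
K = 261 / (3*(1-2*0.34))
K = 271.9 GPa


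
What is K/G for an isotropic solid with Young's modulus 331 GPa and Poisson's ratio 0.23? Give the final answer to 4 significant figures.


G = E / (2*(1+nu))
G = 331 / (2*(1+0.23)) = 134.553 GPa
K = E / (3*(1-2*nu))
K = 331 / (3*(1-2*0.23)) = 204.321 GPa
K/G = 204.321 / 134.553 = 1.519


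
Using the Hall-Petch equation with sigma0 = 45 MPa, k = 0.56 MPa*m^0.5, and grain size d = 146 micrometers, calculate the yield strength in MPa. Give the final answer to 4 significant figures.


sigma_y = sigma0 + k / sqrt(d)
d = 146 um = 1.46e-04 m
sigma_y = 45 + 0.56 / sqrt(1.46e-04)
sigma_y = 91.35 MPa


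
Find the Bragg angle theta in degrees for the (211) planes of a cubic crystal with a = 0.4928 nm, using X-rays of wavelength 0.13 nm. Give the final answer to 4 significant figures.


d = a / sqrt(h^2+k^2+l^2)
d = 0.4928 / sqrt(6) = 0.201185 nm
lambda = 2*d*sin(theta)  =>  sin(theta) = lambda / (2*d)
sin(theta) = 0.13 / (2 * 0.201185) = 0.323086
theta = 18.85 deg


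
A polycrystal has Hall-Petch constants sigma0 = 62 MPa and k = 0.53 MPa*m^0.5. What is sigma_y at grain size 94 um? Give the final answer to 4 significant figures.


sigma_y = sigma0 + k / sqrt(d)
d = 94 um = 9.4e-05 m
sigma_y = 62 + 0.53 / sqrt(9.4e-05)
sigma_y = 116.7 MPa


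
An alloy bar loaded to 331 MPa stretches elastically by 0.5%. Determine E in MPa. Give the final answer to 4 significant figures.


E = sigma / epsilon
epsilon = 0.5% = 5e-03
E = 331 / 5e-03
E = 66200 MPa


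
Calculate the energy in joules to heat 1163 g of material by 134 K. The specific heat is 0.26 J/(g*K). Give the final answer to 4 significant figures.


Q = m * cp * dT
Q = 1163 * 0.26 * 134
Q = 40520 J


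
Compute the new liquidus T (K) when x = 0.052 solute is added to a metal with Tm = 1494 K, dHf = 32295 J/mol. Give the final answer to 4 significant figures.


dT = R*Tm^2*x / dHf
dT = 8.314 * 1494^2 * 0.052 / 32295
dT = 29.8799 K
T_new = 1494 - 29.8799 = 1464 K


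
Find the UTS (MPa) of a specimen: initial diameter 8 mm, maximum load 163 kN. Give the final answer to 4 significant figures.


A0 = pi*(d/2)^2 = pi*(8/2)^2 = 50.2655 mm^2
UTS = F_max / A0 = 163*1000 / 50.2655
UTS = 3243 MPa


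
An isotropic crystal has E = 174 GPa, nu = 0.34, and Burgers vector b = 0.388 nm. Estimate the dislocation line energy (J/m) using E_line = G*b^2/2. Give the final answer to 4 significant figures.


Step 1: G = E / (2*(1+nu))
G = 174 / (2*(1+0.34)) = 64.9254 GPa = 6.49254e+10 Pa
Step 2: E_line = G*b^2/2
b = 0.388 nm = 3.88e-10 m
E_line = 0.5 * 6.49254e+10 * (3.88e-10)^2 = 4.887e-09 J/m


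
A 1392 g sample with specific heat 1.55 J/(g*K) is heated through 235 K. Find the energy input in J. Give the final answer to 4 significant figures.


Q = m * cp * dT
Q = 1392 * 1.55 * 235
Q = 507000 J


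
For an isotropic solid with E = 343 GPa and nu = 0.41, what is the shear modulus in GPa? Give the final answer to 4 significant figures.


G = E / (2*(1+nu))
G = 343 / (2*(1+0.41))
G = 121.6 GPa


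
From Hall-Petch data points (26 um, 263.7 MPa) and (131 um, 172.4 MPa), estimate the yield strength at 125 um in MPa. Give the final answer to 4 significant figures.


sigma_y = sigma0 + k / sqrt(d)
1/sqrt(d1) = 1/sqrt(2.6e-05) = 196.116;  1/sqrt(d2) = 87.3704
k = (sigma1 - sigma2) / (1/sqrt(d1) - 1/sqrt(d2)) = (263.7 - 172.4) / (196.116 - 87.3704) = 0.839573 MPa*m^0.5
sigma0 = sigma1 - k/sqrt(d1) = 263.7 - 0.839573*196.116 = 99.0461 MPa
sigma_y(d3) = 99.0461 + 0.839573 / sqrt(1.25e-04) = 174.1 MPa


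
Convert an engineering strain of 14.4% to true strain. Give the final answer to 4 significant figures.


epsilon_true = ln(1 + epsilon_eng)
epsilon_true = ln(1 + 0.144)
epsilon_true = 0.1345


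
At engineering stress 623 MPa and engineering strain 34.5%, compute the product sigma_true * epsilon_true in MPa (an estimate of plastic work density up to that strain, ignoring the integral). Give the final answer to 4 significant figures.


sigma_true = sigma_eng * (1 + epsilon_eng)
sigma_true = 623 * (1 + 0.345) = 837.935 MPa
epsilon_true = ln(1 + epsilon_eng)
epsilon_true = ln(1 + 0.345) = 0.296394
sigma_true * epsilon_true = 837.935 * 0.296394 = 248.4 MPa


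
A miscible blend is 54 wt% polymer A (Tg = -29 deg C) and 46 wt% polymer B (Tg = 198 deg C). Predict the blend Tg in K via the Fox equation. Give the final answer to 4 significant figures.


1/Tg = w1/Tg1 + w2/Tg2 (in Kelvin)
Tg1 = 244.15 K, Tg2 = 471.15 K
1/Tg = 0.54/244.15 + 0.46/471.15
Tg = 313.7 K


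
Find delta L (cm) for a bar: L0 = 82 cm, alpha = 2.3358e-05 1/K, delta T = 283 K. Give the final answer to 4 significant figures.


dL = L0 * alpha * dT
dL = 82 * 2.3358e-05 * 283
dL = 0.542 cm


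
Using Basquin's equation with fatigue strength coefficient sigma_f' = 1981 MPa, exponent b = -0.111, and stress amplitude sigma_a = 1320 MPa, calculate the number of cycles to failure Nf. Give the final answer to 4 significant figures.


sigma_a = sigma_f' * (2*Nf)^b
2*Nf = (sigma_a / sigma_f')^(1/b)
2*Nf = (1320 / 1981)^(1/-0.111)
2*Nf = 38.76
Nf = 19.38 cycles


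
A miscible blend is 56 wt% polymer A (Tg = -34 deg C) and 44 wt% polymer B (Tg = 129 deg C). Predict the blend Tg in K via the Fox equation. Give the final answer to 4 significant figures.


1/Tg = w1/Tg1 + w2/Tg2 (in Kelvin)
Tg1 = 239.15 K, Tg2 = 402.15 K
1/Tg = 0.56/239.15 + 0.44/402.15
Tg = 291.1 K


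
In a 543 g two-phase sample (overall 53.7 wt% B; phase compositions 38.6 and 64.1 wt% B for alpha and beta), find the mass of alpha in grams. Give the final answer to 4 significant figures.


f_alpha = (C_beta - C0) / (C_beta - C_alpha)
f_alpha = (64.1 - 53.7) / (64.1 - 38.6) = 0.407843
m_alpha = f_alpha * m_total = 0.407843 * 543 = 221.5 g


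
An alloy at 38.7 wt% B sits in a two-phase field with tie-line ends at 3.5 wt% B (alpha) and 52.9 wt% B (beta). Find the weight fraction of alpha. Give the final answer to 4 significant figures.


f_alpha = (C_beta - C0) / (C_beta - C_alpha)
f_alpha = (52.9 - 38.7) / (52.9 - 3.5)
f_alpha = 0.2874


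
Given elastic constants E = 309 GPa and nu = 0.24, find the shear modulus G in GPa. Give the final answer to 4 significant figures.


G = E / (2*(1+nu))
G = 309 / (2*(1+0.24))
G = 124.6 GPa


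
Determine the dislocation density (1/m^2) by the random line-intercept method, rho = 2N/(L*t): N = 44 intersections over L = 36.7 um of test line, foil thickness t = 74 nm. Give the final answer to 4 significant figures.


rho = 2N / (L * t)
L = 36.7 um = 3.67e-05 m, t = 74 nm = 7.4e-08 m
rho = 2 * 44 / (3.67e-05 * 7.4e-08)
rho = 3.24e+13 1/m^2


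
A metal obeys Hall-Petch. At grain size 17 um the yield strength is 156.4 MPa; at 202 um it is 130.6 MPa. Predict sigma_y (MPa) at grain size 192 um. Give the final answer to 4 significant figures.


sigma_y = sigma0 + k / sqrt(d)
1/sqrt(d1) = 1/sqrt(1.7e-05) = 242.536;  1/sqrt(d2) = 70.3598
k = (sigma1 - sigma2) / (1/sqrt(d1) - 1/sqrt(d2)) = (156.4 - 130.6) / (242.536 - 70.3598) = 0.149847 MPa*m^0.5
sigma0 = sigma1 - k/sqrt(d1) = 156.4 - 0.149847*242.536 = 120.057 MPa
sigma_y(d3) = 120.057 + 0.149847 / sqrt(1.92e-04) = 130.9 MPa


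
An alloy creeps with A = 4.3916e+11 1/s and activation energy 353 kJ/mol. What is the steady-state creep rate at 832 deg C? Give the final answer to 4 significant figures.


rate = A * exp(-Q / (R*T))
T = 832 + 273.15 = 1105.15 K
rate = 4.3916e+11 * exp(-353e3 / (8.314 * 1105.15))
rate = 9.069e-06 1/s


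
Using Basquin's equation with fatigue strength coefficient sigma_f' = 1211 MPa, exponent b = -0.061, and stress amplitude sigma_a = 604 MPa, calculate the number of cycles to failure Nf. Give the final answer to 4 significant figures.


sigma_a = sigma_f' * (2*Nf)^b
2*Nf = (sigma_a / sigma_f')^(1/b)
2*Nf = (604 / 1211)^(1/-0.061)
2*Nf = 89655.5
Nf = 44830 cycles


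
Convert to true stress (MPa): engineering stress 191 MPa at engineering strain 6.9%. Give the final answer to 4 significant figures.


sigma_true = sigma_eng * (1 + epsilon_eng)
sigma_true = 191 * (1 + 0.069)
sigma_true = 204.2 MPa


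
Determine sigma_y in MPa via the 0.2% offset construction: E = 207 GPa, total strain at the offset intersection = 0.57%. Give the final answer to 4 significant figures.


Offset strain = 0.002
Elastic strain at yield = total_strain - offset = 5.7e-03 - 0.002 = 3.7e-03
sigma_y = E * elastic_strain = 207000 * 3.7e-03
sigma_y = 765.9 MPa


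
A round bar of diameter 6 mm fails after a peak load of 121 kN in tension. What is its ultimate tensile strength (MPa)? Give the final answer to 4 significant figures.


A0 = pi*(d/2)^2 = pi*(6/2)^2 = 28.2743 mm^2
UTS = F_max / A0 = 121*1000 / 28.2743
UTS = 4279 MPa


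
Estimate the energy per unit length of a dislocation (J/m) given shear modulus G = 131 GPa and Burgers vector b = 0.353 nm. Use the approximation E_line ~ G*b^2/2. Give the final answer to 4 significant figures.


E = G*b^2/2
b = 0.353 nm = 3.53e-10 m
G = 131 GPa = 1.31e+11 Pa
E = 0.5 * 1.31e+11 * (3.53e-10)^2
E = 8.162e-09 J/m


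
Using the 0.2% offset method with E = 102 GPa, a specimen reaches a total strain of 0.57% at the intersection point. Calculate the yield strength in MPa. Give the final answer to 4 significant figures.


Offset strain = 0.002
Elastic strain at yield = total_strain - offset = 5.7e-03 - 0.002 = 3.7e-03
sigma_y = E * elastic_strain = 102000 * 3.7e-03
sigma_y = 377.4 MPa


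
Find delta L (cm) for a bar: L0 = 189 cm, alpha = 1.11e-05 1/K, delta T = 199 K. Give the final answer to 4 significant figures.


dL = L0 * alpha * dT
dL = 189 * 1.11e-05 * 199
dL = 0.4175 cm


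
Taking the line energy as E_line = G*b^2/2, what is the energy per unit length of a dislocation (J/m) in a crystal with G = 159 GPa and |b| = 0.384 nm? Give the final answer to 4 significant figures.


E = G*b^2/2
b = 0.384 nm = 3.84e-10 m
G = 159 GPa = 1.59e+11 Pa
E = 0.5 * 1.59e+11 * (3.84e-10)^2
E = 1.172e-08 J/m


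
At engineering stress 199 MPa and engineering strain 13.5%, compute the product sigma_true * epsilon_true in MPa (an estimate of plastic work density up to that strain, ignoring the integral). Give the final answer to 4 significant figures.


sigma_true = sigma_eng * (1 + epsilon_eng)
sigma_true = 199 * (1 + 0.135) = 225.865 MPa
epsilon_true = ln(1 + epsilon_eng)
epsilon_true = ln(1 + 0.135) = 0.126633
sigma_true * epsilon_true = 225.865 * 0.126633 = 28.6 MPa


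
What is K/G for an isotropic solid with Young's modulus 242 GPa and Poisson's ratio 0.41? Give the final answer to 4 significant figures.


G = E / (2*(1+nu))
G = 242 / (2*(1+0.41)) = 85.8156 GPa
K = E / (3*(1-2*nu))
K = 242 / (3*(1-2*0.41)) = 448.148 GPa
K/G = 448.148 / 85.8156 = 5.222


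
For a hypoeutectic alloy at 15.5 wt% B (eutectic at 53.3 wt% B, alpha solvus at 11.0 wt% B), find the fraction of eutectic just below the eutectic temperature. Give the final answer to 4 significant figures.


f_primary = (C_e - C0) / (C_e - C_alpha_max)
f_primary = (53.3 - 15.5) / (53.3 - 11.0)
f_primary = 0.893617
f_eutectic = 1 - 0.893617 = 0.1064


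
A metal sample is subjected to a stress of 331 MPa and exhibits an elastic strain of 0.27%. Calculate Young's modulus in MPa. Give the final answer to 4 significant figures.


E = sigma / epsilon
epsilon = 0.27% = 2.7e-03
E = 331 / 2.7e-03
E = 122600 MPa


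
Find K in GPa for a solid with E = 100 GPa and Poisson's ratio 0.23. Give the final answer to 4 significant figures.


K = E / (3*(1-2*nu))
K = 100 / (3*(1-2*0.23))
K = 61.73 GPa


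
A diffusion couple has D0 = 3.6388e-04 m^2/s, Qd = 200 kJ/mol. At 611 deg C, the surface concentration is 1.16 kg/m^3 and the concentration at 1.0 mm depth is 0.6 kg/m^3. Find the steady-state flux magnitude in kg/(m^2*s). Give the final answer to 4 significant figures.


Step 1: D = D0 * exp(-Qd/(R*T))
T = 611 + 273.15 = 884.15 K
D = 3.6388e-04 * exp(-200e3 / (8.314 * 884.15)) = 5.55577e-16 m^2/s
Step 2: J = D * (C1 - C2) / dx
J = 5.55577e-16 * (1.16 - 0.6) / 1e-03
J = 3.111e-13 kg/(m^2*s)


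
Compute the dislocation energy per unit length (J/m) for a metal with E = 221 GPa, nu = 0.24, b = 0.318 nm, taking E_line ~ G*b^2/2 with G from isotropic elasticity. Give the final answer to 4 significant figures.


Step 1: G = E / (2*(1+nu))
G = 221 / (2*(1+0.24)) = 89.1129 GPa = 8.91129e+10 Pa
Step 2: E_line = G*b^2/2
b = 0.318 nm = 3.18e-10 m
E_line = 0.5 * 8.91129e+10 * (3.18e-10)^2 = 4.506e-09 J/m


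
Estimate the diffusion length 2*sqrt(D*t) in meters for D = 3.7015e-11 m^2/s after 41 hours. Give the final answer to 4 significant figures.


t = 41 hr = 147600 s
Diffusion length = 2*sqrt(D*t)
= 2*sqrt(3.7015e-11 * 147600)
= 4.675e-03 m


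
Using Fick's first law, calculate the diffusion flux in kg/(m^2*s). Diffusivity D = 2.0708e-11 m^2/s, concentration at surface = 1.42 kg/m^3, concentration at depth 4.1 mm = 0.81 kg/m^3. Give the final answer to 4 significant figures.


J = -D * (dC/dx) = D * (C1 - C2) / dx
J = 2.0708e-11 * (1.42 - 0.81) / 4.1e-03
J = 3.081e-09 kg/(m^2*s)


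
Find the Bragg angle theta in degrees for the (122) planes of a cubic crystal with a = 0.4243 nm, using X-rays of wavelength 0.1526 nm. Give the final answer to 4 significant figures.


d = a / sqrt(h^2+k^2+l^2)
d = 0.4243 / sqrt(9) = 0.141433 nm
lambda = 2*d*sin(theta)  =>  sin(theta) = lambda / (2*d)
sin(theta) = 0.1526 / (2 * 0.141433) = 0.539477
theta = 32.65 deg


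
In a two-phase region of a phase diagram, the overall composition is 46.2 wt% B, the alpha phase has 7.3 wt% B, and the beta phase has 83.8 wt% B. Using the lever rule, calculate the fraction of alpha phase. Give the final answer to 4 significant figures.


f_alpha = (C_beta - C0) / (C_beta - C_alpha)
f_alpha = (83.8 - 46.2) / (83.8 - 7.3)
f_alpha = 0.4915


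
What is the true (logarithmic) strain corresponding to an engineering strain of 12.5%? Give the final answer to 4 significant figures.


epsilon_true = ln(1 + epsilon_eng)
epsilon_true = ln(1 + 0.125)
epsilon_true = 0.1178


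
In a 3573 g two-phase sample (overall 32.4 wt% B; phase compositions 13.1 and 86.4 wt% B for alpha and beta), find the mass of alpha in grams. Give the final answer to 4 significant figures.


f_alpha = (C_beta - C0) / (C_beta - C_alpha)
f_alpha = (86.4 - 32.4) / (86.4 - 13.1) = 0.736698
m_alpha = f_alpha * m_total = 0.736698 * 3573 = 2632 g


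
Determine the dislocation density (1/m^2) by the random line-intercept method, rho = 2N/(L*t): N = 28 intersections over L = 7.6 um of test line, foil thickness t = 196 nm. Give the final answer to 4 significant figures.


rho = 2N / (L * t)
L = 7.6 um = 7.6e-06 m, t = 196 nm = 1.96e-07 m
rho = 2 * 28 / (7.6e-06 * 1.96e-07)
rho = 3.759e+13 1/m^2


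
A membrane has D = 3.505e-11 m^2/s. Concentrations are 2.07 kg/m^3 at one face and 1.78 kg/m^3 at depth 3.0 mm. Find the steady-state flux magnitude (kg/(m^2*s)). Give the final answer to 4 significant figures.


J = -D * (dC/dx) = D * (C1 - C2) / dx
J = 3.505e-11 * (2.07 - 1.78) / 3e-03
J = 3.388e-09 kg/(m^2*s)


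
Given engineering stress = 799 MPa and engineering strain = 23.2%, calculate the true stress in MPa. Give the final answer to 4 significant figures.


sigma_true = sigma_eng * (1 + epsilon_eng)
sigma_true = 799 * (1 + 0.232)
sigma_true = 984.4 MPa


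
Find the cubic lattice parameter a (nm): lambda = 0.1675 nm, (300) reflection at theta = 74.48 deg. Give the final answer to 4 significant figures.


d = lambda / (2*sin(theta))
d = 0.1675 / (2*sin(74.48 deg))
d = 0.0869193 nm
a = d * sqrt(h^2+k^2+l^2) = 0.0869193 * sqrt(9)
a = 0.2608 nm


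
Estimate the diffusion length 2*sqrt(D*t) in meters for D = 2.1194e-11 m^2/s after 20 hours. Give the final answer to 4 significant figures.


t = 20 hr = 72000 s
Diffusion length = 2*sqrt(D*t)
= 2*sqrt(2.1194e-11 * 72000)
= 2.471e-03 m


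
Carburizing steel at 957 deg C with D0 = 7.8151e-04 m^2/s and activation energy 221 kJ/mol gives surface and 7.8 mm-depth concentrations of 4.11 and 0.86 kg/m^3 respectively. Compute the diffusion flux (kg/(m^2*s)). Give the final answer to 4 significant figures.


Step 1: D = D0 * exp(-Qd/(R*T))
T = 957 + 273.15 = 1230.15 K
D = 7.8151e-04 * exp(-221e3 / (8.314 * 1230.15)) = 3.22472e-13 m^2/s
Step 2: J = D * (C1 - C2) / dx
J = 3.22472e-13 * (4.11 - 0.86) / 7.8e-03
J = 1.344e-10 kg/(m^2*s)


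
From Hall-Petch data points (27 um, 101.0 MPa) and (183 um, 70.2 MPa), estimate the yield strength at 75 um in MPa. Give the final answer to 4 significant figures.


sigma_y = sigma0 + k / sqrt(d)
1/sqrt(d1) = 1/sqrt(2.7e-05) = 192.45;  1/sqrt(d2) = 73.9221
k = (sigma1 - sigma2) / (1/sqrt(d1) - 1/sqrt(d2)) = (101.0 - 70.2) / (192.45 - 73.9221) = 0.259854 MPa*m^0.5
sigma0 = sigma1 - k/sqrt(d1) = 101.0 - 0.259854*192.45 = 50.991 MPa
sigma_y(d3) = 50.991 + 0.259854 / sqrt(7.5e-05) = 81 MPa


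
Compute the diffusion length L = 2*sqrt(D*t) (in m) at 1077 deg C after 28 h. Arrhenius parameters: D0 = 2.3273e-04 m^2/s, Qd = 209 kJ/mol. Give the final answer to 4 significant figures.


Step 1: D = D0 * exp(-Qd/(R*T))
T = 1350.15 K
D = 2.3273e-04 * exp(-209e3 / (8.314 * 1350.15)) = 1.90881e-12 m^2/s
Step 2: L = 2*sqrt(D*t)
t = 28 h = 100800 s
L = 2*sqrt(1.90881e-12 * 100800) = 8.773e-04 m


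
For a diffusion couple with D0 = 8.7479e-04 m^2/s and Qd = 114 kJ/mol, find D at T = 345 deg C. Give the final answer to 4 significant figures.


D = D0 * exp(-Qd / (R*T))
T = 618.15 K
D = 8.7479e-04 * exp(-114e3 / (8.314 * 618.15))
D = 2.034e-13 m^2/s


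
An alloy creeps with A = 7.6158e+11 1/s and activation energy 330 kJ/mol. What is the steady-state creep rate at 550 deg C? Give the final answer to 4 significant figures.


rate = A * exp(-Q / (R*T))
T = 550 + 273.15 = 823.15 K
rate = 7.6158e+11 * exp(-330e3 / (8.314 * 823.15))
rate = 8.713e-10 1/s


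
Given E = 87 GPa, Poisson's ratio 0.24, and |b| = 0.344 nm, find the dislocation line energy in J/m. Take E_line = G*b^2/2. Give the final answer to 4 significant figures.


Step 1: G = E / (2*(1+nu))
G = 87 / (2*(1+0.24)) = 35.0806 GPa = 3.50806e+10 Pa
Step 2: E_line = G*b^2/2
b = 0.344 nm = 3.44e-10 m
E_line = 0.5 * 3.50806e+10 * (3.44e-10)^2 = 2.076e-09 J/m


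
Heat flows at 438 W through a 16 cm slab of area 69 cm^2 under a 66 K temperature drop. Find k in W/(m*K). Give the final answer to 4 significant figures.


k = Q*L / (A*dT)
L = 0.16 m, A = 6.9e-03 m^2
k = 438 * 0.16 / (6.9e-03 * 66)
k = 153.9 W/(m*K)


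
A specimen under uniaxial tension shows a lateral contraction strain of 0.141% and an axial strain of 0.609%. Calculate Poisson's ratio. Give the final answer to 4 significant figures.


nu = -epsilon_lat / epsilon_axial
Lateral strain is contraction (negative), so using magnitudes:
nu = 0.141 / 0.609
nu = 0.2315


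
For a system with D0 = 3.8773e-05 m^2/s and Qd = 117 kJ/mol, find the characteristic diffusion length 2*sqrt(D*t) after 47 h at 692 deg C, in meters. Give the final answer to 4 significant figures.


Step 1: D = D0 * exp(-Qd/(R*T))
T = 965.15 K
D = 3.8773e-05 * exp(-117e3 / (8.314 * 965.15)) = 1.80374e-11 m^2/s
Step 2: L = 2*sqrt(D*t)
t = 47 h = 169200 s
L = 2*sqrt(1.80374e-11 * 169200) = 3.494e-03 m


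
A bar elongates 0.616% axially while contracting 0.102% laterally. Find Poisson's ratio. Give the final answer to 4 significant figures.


nu = -epsilon_lat / epsilon_axial
Lateral strain is contraction (negative), so using magnitudes:
nu = 0.102 / 0.616
nu = 0.1656


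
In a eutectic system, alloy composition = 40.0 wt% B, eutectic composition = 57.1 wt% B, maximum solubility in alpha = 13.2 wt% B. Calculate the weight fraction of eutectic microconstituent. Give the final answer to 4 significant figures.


f_primary = (C_e - C0) / (C_e - C_alpha_max)
f_primary = (57.1 - 40.0) / (57.1 - 13.2)
f_primary = 0.389522
f_eutectic = 1 - 0.389522 = 0.6105


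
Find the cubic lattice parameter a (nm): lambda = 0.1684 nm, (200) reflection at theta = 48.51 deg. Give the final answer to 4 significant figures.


d = lambda / (2*sin(theta))
d = 0.1684 / (2*sin(48.51 deg))
d = 0.112406 nm
a = d * sqrt(h^2+k^2+l^2) = 0.112406 * sqrt(4)
a = 0.2248 nm


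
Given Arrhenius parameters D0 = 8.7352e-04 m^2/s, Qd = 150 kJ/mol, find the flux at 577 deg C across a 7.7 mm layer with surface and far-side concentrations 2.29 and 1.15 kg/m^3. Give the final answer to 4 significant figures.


Step 1: D = D0 * exp(-Qd/(R*T))
T = 577 + 273.15 = 850.15 K
D = 8.7352e-04 * exp(-150e3 / (8.314 * 850.15)) = 5.30504e-13 m^2/s
Step 2: J = D * (C1 - C2) / dx
J = 5.30504e-13 * (2.29 - 1.15) / 7.7e-03
J = 7.854e-11 kg/(m^2*s)


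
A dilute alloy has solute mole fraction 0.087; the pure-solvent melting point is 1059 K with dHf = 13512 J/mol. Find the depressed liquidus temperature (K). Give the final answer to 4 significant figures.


dT = R*Tm^2*x / dHf
dT = 8.314 * 1059^2 * 0.087 / 13512
dT = 60.0346 K
T_new = 1059 - 60.0346 = 999 K


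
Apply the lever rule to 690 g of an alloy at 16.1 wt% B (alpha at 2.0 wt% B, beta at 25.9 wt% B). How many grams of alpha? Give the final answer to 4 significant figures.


f_alpha = (C_beta - C0) / (C_beta - C_alpha)
f_alpha = (25.9 - 16.1) / (25.9 - 2.0) = 0.410042
m_alpha = f_alpha * m_total = 0.410042 * 690 = 282.9 g


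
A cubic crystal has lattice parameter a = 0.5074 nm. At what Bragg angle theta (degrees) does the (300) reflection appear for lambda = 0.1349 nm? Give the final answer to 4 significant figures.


d = a / sqrt(h^2+k^2+l^2)
d = 0.5074 / sqrt(9) = 0.169133 nm
lambda = 2*d*sin(theta)  =>  sin(theta) = lambda / (2*d)
sin(theta) = 0.1349 / (2 * 0.169133) = 0.398798
theta = 23.5 deg


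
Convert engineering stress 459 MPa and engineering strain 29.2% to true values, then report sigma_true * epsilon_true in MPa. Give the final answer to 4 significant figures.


sigma_true = sigma_eng * (1 + epsilon_eng)
sigma_true = 459 * (1 + 0.292) = 593.028 MPa
epsilon_true = ln(1 + epsilon_eng)
epsilon_true = ln(1 + 0.292) = 0.256191
sigma_true * epsilon_true = 593.028 * 0.256191 = 151.9 MPa


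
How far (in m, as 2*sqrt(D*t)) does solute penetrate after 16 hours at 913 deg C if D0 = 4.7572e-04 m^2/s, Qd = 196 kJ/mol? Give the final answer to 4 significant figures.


Step 1: D = D0 * exp(-Qd/(R*T))
T = 1186.15 K
D = 4.7572e-04 * exp(-196e3 / (8.314 * 1186.15)) = 1.11112e-12 m^2/s
Step 2: L = 2*sqrt(D*t)
t = 16 h = 57600 s
L = 2*sqrt(1.11112e-12 * 57600) = 5.06e-04 m


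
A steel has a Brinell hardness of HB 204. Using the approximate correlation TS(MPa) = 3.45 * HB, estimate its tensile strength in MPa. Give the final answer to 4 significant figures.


TS (MPa) = 3.45 * HB
TS = 3.45 * 204
TS = 703.8 MPa


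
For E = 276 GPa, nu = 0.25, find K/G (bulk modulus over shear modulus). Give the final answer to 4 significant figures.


G = E / (2*(1+nu))
G = 276 / (2*(1+0.25)) = 110.4 GPa
K = E / (3*(1-2*nu))
K = 276 / (3*(1-2*0.25)) = 184 GPa
K/G = 184 / 110.4 = 1.667


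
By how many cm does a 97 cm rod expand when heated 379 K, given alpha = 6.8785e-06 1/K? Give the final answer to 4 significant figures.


dL = L0 * alpha * dT
dL = 97 * 6.8785e-06 * 379
dL = 0.2529 cm


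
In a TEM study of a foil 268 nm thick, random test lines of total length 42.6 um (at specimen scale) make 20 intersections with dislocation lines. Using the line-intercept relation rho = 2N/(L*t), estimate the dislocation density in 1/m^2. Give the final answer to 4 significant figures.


rho = 2N / (L * t)
L = 42.6 um = 4.26e-05 m, t = 268 nm = 2.68e-07 m
rho = 2 * 20 / (4.26e-05 * 2.68e-07)
rho = 3.504e+12 1/m^2


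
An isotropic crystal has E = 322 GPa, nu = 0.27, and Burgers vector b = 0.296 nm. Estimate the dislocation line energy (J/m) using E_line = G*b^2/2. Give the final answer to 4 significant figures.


Step 1: G = E / (2*(1+nu))
G = 322 / (2*(1+0.27)) = 126.772 GPa = 1.26772e+11 Pa
Step 2: E_line = G*b^2/2
b = 0.296 nm = 2.96e-10 m
E_line = 0.5 * 1.26772e+11 * (2.96e-10)^2 = 5.554e-09 J/m


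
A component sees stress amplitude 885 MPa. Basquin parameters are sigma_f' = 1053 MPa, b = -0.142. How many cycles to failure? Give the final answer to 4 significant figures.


sigma_a = sigma_f' * (2*Nf)^b
2*Nf = (sigma_a / sigma_f')^(1/b)
2*Nf = (885 / 1053)^(1/-0.142)
2*Nf = 3.40083
Nf = 1.7 cycles


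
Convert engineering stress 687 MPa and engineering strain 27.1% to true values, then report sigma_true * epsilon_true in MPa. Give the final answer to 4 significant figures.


sigma_true = sigma_eng * (1 + epsilon_eng)
sigma_true = 687 * (1 + 0.271) = 873.177 MPa
epsilon_true = ln(1 + epsilon_eng)
epsilon_true = ln(1 + 0.271) = 0.239804
sigma_true * epsilon_true = 873.177 * 0.239804 = 209.4 MPa


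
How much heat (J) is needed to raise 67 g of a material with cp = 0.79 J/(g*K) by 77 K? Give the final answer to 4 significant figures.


Q = m * cp * dT
Q = 67 * 0.79 * 77
Q = 4076 J


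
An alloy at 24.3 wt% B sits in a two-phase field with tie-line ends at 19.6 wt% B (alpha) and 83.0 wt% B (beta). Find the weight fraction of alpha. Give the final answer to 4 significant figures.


f_alpha = (C_beta - C0) / (C_beta - C_alpha)
f_alpha = (83.0 - 24.3) / (83.0 - 19.6)
f_alpha = 0.9259


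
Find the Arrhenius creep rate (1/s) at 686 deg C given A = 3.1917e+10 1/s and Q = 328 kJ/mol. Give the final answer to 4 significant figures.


rate = A * exp(-Q / (R*T))
T = 686 + 273.15 = 959.15 K
rate = 3.1917e+10 * exp(-328e3 / (8.314 * 959.15))
rate = 4.372e-08 1/s


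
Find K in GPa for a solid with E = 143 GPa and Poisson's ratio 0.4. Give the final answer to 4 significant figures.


K = E / (3*(1-2*nu))
K = 143 / (3*(1-2*0.4))
K = 238.3 GPa


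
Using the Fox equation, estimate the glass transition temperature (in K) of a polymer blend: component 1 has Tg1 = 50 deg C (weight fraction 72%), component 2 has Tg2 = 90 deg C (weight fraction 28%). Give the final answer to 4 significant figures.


1/Tg = w1/Tg1 + w2/Tg2 (in Kelvin)
Tg1 = 323.15 K, Tg2 = 363.15 K
1/Tg = 0.72/323.15 + 0.28/363.15
Tg = 333.4 K


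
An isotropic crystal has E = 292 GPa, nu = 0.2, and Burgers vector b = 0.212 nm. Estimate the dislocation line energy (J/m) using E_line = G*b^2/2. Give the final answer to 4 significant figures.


Step 1: G = E / (2*(1+nu))
G = 292 / (2*(1+0.2)) = 121.667 GPa = 1.21667e+11 Pa
Step 2: E_line = G*b^2/2
b = 0.212 nm = 2.12e-10 m
E_line = 0.5 * 1.21667e+11 * (2.12e-10)^2 = 2.734e-09 J/m


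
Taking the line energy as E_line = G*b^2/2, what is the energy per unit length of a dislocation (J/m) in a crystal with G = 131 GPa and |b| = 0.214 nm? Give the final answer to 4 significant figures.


E = G*b^2/2
b = 0.214 nm = 2.14e-10 m
G = 131 GPa = 1.31e+11 Pa
E = 0.5 * 1.31e+11 * (2.14e-10)^2
E = 3e-09 J/m


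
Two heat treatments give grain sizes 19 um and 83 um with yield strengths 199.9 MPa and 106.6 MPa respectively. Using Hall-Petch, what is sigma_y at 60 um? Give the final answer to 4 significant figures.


sigma_y = sigma0 + k / sqrt(d)
1/sqrt(d1) = 1/sqrt(1.9e-05) = 229.416;  1/sqrt(d2) = 109.764
k = (sigma1 - sigma2) / (1/sqrt(d1) - 1/sqrt(d2)) = (199.9 - 106.6) / (229.416 - 109.764) = 0.779765 MPa*m^0.5
sigma0 = sigma1 - k/sqrt(d1) = 199.9 - 0.779765*229.416 = 21.0097 MPa
sigma_y(d3) = 21.0097 + 0.779765 / sqrt(6e-05) = 121.7 MPa


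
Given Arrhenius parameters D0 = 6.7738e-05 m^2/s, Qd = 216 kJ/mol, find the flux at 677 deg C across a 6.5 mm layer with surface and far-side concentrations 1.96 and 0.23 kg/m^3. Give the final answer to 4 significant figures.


Step 1: D = D0 * exp(-Qd/(R*T))
T = 677 + 273.15 = 950.15 K
D = 6.7738e-05 * exp(-216e3 / (8.314 * 950.15)) = 9.03173e-17 m^2/s
Step 2: J = D * (C1 - C2) / dx
J = 9.03173e-17 * (1.96 - 0.23) / 6.5e-03
J = 2.404e-14 kg/(m^2*s)


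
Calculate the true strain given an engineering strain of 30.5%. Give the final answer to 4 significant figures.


epsilon_true = ln(1 + epsilon_eng)
epsilon_true = ln(1 + 0.305)
epsilon_true = 0.2662


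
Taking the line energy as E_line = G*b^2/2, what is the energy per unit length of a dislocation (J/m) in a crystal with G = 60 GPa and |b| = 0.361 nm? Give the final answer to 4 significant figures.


E = G*b^2/2
b = 0.361 nm = 3.61e-10 m
G = 60 GPa = 6e+10 Pa
E = 0.5 * 6e+10 * (3.61e-10)^2
E = 3.91e-09 J/m


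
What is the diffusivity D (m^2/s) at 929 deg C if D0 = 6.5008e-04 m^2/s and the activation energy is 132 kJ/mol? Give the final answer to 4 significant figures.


D = D0 * exp(-Qd / (R*T))
T = 1202.15 K
D = 6.5008e-04 * exp(-132e3 / (8.314 * 1202.15))
D = 1.195e-09 m^2/s


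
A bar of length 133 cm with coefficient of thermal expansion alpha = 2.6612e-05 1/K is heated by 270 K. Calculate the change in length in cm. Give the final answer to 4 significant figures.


dL = L0 * alpha * dT
dL = 133 * 2.6612e-05 * 270
dL = 0.9556 cm


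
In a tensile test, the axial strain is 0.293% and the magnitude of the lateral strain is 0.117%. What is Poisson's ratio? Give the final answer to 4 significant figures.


nu = -epsilon_lat / epsilon_axial
Lateral strain is contraction (negative), so using magnitudes:
nu = 0.117 / 0.293
nu = 0.3993


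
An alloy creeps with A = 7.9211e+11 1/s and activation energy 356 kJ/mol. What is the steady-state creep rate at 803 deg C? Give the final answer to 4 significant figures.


rate = A * exp(-Q / (R*T))
T = 803 + 273.15 = 1076.15 K
rate = 7.9211e+11 * exp(-356e3 / (8.314 * 1076.15))
rate = 4.154e-06 1/s


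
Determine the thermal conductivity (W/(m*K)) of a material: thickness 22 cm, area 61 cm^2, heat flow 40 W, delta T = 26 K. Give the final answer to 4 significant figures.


k = Q*L / (A*dT)
L = 0.22 m, A = 6.1e-03 m^2
k = 40 * 0.22 / (6.1e-03 * 26)
k = 55.49 W/(m*K)


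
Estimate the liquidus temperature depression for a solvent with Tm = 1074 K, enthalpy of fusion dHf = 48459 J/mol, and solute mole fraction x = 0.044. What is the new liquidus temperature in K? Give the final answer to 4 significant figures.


dT = R*Tm^2*x / dHf
dT = 8.314 * 1074^2 * 0.044 / 48459
dT = 8.70757 K
T_new = 1074 - 8.70757 = 1065 K


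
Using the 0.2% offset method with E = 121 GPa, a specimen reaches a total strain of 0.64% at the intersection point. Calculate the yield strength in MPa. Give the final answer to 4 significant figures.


Offset strain = 0.002
Elastic strain at yield = total_strain - offset = 6.4e-03 - 0.002 = 4.4e-03
sigma_y = E * elastic_strain = 121000 * 4.4e-03
sigma_y = 532.4 MPa


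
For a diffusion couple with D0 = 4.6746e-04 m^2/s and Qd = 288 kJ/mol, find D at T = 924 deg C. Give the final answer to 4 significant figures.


D = D0 * exp(-Qd / (R*T))
T = 1197.15 K
D = 4.6746e-04 * exp(-288e3 / (8.314 * 1197.15))
D = 1.268e-16 m^2/s


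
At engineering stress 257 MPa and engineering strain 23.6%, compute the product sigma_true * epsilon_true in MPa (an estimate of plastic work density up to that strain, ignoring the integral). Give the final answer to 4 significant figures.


sigma_true = sigma_eng * (1 + epsilon_eng)
sigma_true = 257 * (1 + 0.236) = 317.652 MPa
epsilon_true = ln(1 + epsilon_eng)
epsilon_true = ln(1 + 0.236) = 0.21188
sigma_true * epsilon_true = 317.652 * 0.21188 = 67.3 MPa


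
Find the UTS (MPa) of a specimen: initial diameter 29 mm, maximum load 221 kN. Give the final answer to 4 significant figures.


A0 = pi*(d/2)^2 = pi*(29/2)^2 = 660.52 mm^2
UTS = F_max / A0 = 221*1000 / 660.52
UTS = 334.6 MPa


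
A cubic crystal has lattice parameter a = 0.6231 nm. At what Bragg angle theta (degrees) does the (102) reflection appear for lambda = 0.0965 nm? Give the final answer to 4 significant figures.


d = a / sqrt(h^2+k^2+l^2)
d = 0.6231 / sqrt(5) = 0.278659 nm
lambda = 2*d*sin(theta)  =>  sin(theta) = lambda / (2*d)
sin(theta) = 0.0965 / (2 * 0.278659) = 0.173151
theta = 9.971 deg


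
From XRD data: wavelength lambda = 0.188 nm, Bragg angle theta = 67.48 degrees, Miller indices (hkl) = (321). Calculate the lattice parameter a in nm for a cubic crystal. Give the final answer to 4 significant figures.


d = lambda / (2*sin(theta))
d = 0.188 / (2*sin(67.48 deg))
d = 0.10176 nm
a = d * sqrt(h^2+k^2+l^2) = 0.10176 * sqrt(14)
a = 0.3807 nm


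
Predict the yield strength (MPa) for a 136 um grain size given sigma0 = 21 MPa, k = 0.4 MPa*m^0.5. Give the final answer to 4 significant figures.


sigma_y = sigma0 + k / sqrt(d)
d = 136 um = 1.36e-04 m
sigma_y = 21 + 0.4 / sqrt(1.36e-04)
sigma_y = 55.3 MPa


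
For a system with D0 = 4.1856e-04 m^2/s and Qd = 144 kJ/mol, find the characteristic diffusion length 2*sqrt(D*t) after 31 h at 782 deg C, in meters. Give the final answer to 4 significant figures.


Step 1: D = D0 * exp(-Qd/(R*T))
T = 1055.15 K
D = 4.1856e-04 * exp(-144e3 / (8.314 * 1055.15)) = 3.11069e-11 m^2/s
Step 2: L = 2*sqrt(D*t)
t = 31 h = 111600 s
L = 2*sqrt(3.11069e-11 * 111600) = 3.726e-03 m


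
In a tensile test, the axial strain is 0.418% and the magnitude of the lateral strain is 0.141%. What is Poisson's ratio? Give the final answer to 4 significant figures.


nu = -epsilon_lat / epsilon_axial
Lateral strain is contraction (negative), so using magnitudes:
nu = 0.141 / 0.418
nu = 0.3373


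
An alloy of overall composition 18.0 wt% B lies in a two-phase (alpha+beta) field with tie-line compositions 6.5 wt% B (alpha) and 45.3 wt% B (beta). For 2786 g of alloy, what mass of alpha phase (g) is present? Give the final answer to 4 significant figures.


f_alpha = (C_beta - C0) / (C_beta - C_alpha)
f_alpha = (45.3 - 18.0) / (45.3 - 6.5) = 0.703608
m_alpha = f_alpha * m_total = 0.703608 * 2786 = 1960 g


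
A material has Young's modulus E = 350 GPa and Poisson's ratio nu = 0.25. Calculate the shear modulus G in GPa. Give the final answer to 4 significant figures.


G = E / (2*(1+nu))
G = 350 / (2*(1+0.25))
G = 140 GPa


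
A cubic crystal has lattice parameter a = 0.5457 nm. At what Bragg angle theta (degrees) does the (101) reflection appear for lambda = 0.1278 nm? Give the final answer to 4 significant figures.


d = a / sqrt(h^2+k^2+l^2)
d = 0.5457 / sqrt(2) = 0.385868 nm
lambda = 2*d*sin(theta)  =>  sin(theta) = lambda / (2*d)
sin(theta) = 0.1278 / (2 * 0.385868) = 0.165601
theta = 9.532 deg


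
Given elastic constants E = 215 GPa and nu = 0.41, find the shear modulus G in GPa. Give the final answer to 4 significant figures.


G = E / (2*(1+nu))
G = 215 / (2*(1+0.41))
G = 76.24 GPa


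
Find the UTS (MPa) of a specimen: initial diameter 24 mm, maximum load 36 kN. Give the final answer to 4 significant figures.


A0 = pi*(d/2)^2 = pi*(24/2)^2 = 452.389 mm^2
UTS = F_max / A0 = 36*1000 / 452.389
UTS = 79.58 MPa


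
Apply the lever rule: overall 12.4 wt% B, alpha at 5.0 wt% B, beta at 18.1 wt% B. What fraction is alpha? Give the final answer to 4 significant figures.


f_alpha = (C_beta - C0) / (C_beta - C_alpha)
f_alpha = (18.1 - 12.4) / (18.1 - 5.0)
f_alpha = 0.4351


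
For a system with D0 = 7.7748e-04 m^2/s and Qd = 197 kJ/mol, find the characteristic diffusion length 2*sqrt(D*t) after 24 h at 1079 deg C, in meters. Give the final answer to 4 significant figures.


Step 1: D = D0 * exp(-Qd/(R*T))
T = 1352.15 K
D = 7.7748e-04 * exp(-197e3 / (8.314 * 1352.15)) = 1.9061e-11 m^2/s
Step 2: L = 2*sqrt(D*t)
t = 24 h = 86400 s
L = 2*sqrt(1.9061e-11 * 86400) = 2.567e-03 m


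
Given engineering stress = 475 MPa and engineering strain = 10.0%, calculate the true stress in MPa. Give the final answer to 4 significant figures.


sigma_true = sigma_eng * (1 + epsilon_eng)
sigma_true = 475 * (1 + 0.1)
sigma_true = 522.5 MPa


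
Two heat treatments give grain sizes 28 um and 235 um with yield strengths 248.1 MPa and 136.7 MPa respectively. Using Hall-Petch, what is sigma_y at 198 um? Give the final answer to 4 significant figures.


sigma_y = sigma0 + k / sqrt(d)
1/sqrt(d1) = 1/sqrt(2.8e-05) = 188.982;  1/sqrt(d2) = 65.2328
k = (sigma1 - sigma2) / (1/sqrt(d1) - 1/sqrt(d2)) = (248.1 - 136.7) / (188.982 - 65.2328) = 0.900206 MPa*m^0.5
sigma0 = sigma1 - k/sqrt(d1) = 248.1 - 0.900206*188.982 = 77.977 MPa
sigma_y(d3) = 77.977 + 0.900206 / sqrt(1.98e-04) = 142 MPa


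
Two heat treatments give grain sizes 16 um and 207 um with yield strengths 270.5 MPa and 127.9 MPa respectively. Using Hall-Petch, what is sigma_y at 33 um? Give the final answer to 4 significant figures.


sigma_y = sigma0 + k / sqrt(d)
1/sqrt(d1) = 1/sqrt(1.6e-05) = 250;  1/sqrt(d2) = 69.5048
k = (sigma1 - sigma2) / (1/sqrt(d1) - 1/sqrt(d2)) = (270.5 - 127.9) / (250 - 69.5048) = 0.790049 MPa*m^0.5
sigma0 = sigma1 - k/sqrt(d1) = 270.5 - 0.790049*250 = 72.9878 MPa
sigma_y(d3) = 72.9878 + 0.790049 / sqrt(3.3e-05) = 210.5 MPa


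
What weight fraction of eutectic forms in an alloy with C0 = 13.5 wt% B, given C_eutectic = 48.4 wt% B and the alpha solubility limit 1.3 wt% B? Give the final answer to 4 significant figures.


f_primary = (C_e - C0) / (C_e - C_alpha_max)
f_primary = (48.4 - 13.5) / (48.4 - 1.3)
f_primary = 0.740977
f_eutectic = 1 - 0.740977 = 0.259


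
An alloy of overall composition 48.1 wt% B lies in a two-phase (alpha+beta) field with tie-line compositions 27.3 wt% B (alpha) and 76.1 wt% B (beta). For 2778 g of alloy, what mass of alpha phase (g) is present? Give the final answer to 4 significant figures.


f_alpha = (C_beta - C0) / (C_beta - C_alpha)
f_alpha = (76.1 - 48.1) / (76.1 - 27.3) = 0.57377
m_alpha = f_alpha * m_total = 0.57377 * 2778 = 1594 g
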